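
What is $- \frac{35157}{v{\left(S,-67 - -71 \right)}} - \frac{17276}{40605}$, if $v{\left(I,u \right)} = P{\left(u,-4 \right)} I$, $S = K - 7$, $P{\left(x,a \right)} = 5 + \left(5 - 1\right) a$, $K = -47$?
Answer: $- \frac{159756881}{2679930} \approx -59.612$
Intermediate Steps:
$P{\left(x,a \right)} = 5 + 4 a$
$S = -54$ ($S = -47 - 7 = -54$)
$v{\left(I,u \right)} = - 11 I$ ($v{\left(I,u \right)} = \left(5 + 4 \left(-4\right)\right) I = \left(5 - 16\right) I = - 11 I$)
$- \frac{35157}{v{\left(S,-67 - -71 \right)}} - \frac{17276}{40605} = - \frac{35157}{\left(-11\right) \left(-54\right)} - \frac{17276}{40605} = - \frac{35157}{594} - \frac{17276}{40605} = \left(-35157\right) \frac{1}{594} - \frac{17276}{40605} = - \frac{11719}{198} - \frac{17276}{40605} = - \frac{159756881}{2679930}$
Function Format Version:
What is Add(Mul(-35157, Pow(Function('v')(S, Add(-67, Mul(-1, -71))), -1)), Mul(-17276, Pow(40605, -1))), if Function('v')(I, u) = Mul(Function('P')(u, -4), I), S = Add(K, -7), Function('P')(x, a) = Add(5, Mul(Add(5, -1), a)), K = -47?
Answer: Rational(-159756881, 2679930) ≈ -59.612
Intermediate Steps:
Function('P')(x, a) = Add(5, Mul(4, a))
S = -54 (S = Add(-47, -7) = -54)
Function('v')(I, u) = Mul(-11, I) (Function('v')(I, u) = Mul(Add(5, Mul(4, -4)), I) = Mul(Add(5, -16), I) = Mul(-11, I))
Add(Mul(-35157, Pow(Function('v')(S, Add(-67, Mul(-1, -71))), -1)), Mul(-17276, Pow(40605, -1))) = Add(Mul(-35157, Pow(Mul(-11, -54), -1)), Mul(-17276, Pow(40605, -1))) = Add(Mul(-35157, Pow(594, -1)), Mul(-17276, Rational(1, 40605))) = Add(Mul(-35157, Rational(1, 594)), Rational(-17276, 40605)) = Add(Rational(-11719, 198), Rational(-17276, 40605)) = Rational(-159756881, 2679930)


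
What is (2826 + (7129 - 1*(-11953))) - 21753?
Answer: 155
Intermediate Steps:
(2826 + (7129 - 1*(-11953))) - 21753 = (2826 + (7129 + 11953)) - 21753 = (2826 + 19082) - 21753 = 21908 - 21753 = 155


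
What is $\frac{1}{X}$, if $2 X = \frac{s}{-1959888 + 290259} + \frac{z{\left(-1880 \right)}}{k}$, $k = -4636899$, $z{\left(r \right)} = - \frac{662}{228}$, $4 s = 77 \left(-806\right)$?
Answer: $\frac{365002778583}{1696060087} \approx 215.21$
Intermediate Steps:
$s = - \frac{31031}{2}$ ($s = \frac{77 \left(-806\right)}{4} = \frac{1}{4} \left(-62062\right) = - \frac{31031}{2} \approx -15516.0$)
$z{\left(r \right)} = - \frac{331}{114}$ ($z{\left(r \right)} = \left(-662\right) \frac{1}{228} = - \frac{331}{114}$)
$X = \frac{1696060087}{365002778583}$ ($X = \frac{- \frac{31031}{2 \left(-1959888 + 290259\right)} - \frac{331}{114 \left(-4636899\right)}}{2} = \frac{- \frac{31031}{2 \left(-1669629\right)} - - \frac{331}{528606486}}{2} = \frac{\left(- \frac{31031}{2}\right) \left(- \frac{1}{1669629}\right) + \frac{331}{528606486}}{2} = \frac{\frac{77}{8286} + \frac{331}{528606486}}{2} = \frac{1}{2} \cdot \frac{3392120174}{365002778583} = \frac{1696060087}{365002778583} \approx 0.0046467$)
$\frac{1}{X} = \frac{1}{\frac{1696060087}{365002778583}} = \frac{365002778583}{1696060087}$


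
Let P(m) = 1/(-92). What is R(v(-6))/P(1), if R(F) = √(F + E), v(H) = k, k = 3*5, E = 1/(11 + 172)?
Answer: -92*√502518/183 ≈ -356.38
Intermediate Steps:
E = 1/183 ≈ 0.0054645
P(m) = -1/92
k = 15
v(H) = 15
R(F) = √(1/183 + F) (R(F) = √(F + 1/183) = √(1/183 + F))
R(v(-6))/P(1) = (√(183 + 33489*15)/183)/(-1/92) = (√(183 + 502335)/183)*(-92) = (√502518/183)*(-92) = -92*√502518/183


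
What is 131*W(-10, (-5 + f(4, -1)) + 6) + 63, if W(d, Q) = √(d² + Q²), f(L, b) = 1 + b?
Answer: 63 + 131*√101 ≈ 1379.5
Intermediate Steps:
W(d, Q) = √(Q² + d²)
131*W(-10, (-5 + f(4, -1)) + 6) + 63 = 131*√(((-5 + (1 - 1)) + 6)² + (-10)²) + 63 = 131*√(((-5 + 0) + 6)² + 100) + 63 = 131*√((-5 + 6)² + 100) + 63 = 131*√(1² + 100) + 63 = 131*√(1 + 100) + 63 = 131*√101 + 63 = 63 + 131*√101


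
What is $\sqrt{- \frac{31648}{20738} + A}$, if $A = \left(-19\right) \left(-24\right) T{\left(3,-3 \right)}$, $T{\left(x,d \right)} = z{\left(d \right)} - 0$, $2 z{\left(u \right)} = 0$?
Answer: $\frac{4 i \sqrt{10254941}}{10369} \approx 1.2353 i$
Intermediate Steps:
$z{\left(u \right)} = 0$ ($z{\left(u \right)} = \frac{1}{2} \cdot 0 = 0$)
$T{\left(x,d \right)} = 0$ ($T{\left(x,d \right)} = 0 - 0 = 0 + 0 = 0$)
$A = 0$ ($A = \left(-19\right) \left(-24\right) 0 = 456 \cdot 0 = 0$)
$\sqrt{- \frac{31648}{20738} + A} = \sqrt{- \frac{31648}{20738} + 0} = \sqrt{\left(-31648\right) \frac{1}{20738} + 0} = \sqrt{- \frac{15824}{10369} + 0} = \sqrt{- \frac{15824}{10369}} = \frac{4 i \sqrt{10254941}}{10369}$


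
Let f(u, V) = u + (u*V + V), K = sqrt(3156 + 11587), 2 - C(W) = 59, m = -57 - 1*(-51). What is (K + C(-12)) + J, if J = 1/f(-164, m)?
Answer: -46397/814 + sqrt(14743) ≈ 64.422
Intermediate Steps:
m = -6 (m = -57 + 51 = -6)
C(W) = -57 (C(W) = 2 - 1*59 = 2 - 59 = -57)
K = sqrt(14743) ≈ 121.42
f(u, V) = V + u + V*u (f(u, V) = u + (V*u + V) = u + (V + V*u) = V + u + V*u)
J = 1/814 (J = 1/(-6 - 164 - 6*(-164)) = 1/(-6 - 164 + 984) = 1/814 ≈ 0.0012285)
(K + C(-12)) + J = (sqrt(14743) - 57) + 1/814 = (-57 + sqrt(14743)) + 1/814 = -46397/814 + sqrt(14743)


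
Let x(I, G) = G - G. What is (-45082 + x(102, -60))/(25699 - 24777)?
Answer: -22541/461 ≈ -48.896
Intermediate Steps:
x(I, G) = 0
(-45082 + x(102, -60))/(25699 - 24777) = (-45082 + 0)/(25699 - 24777) = -45082/922 = -45082*1/922 = -22541/461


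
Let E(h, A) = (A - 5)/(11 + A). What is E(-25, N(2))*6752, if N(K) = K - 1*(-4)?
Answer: 6752/17 ≈ 397.18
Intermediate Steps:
N(K) = 4 + K (N(K) = K + 4 = 4 + K)
E(h, A) = (-5 + A)/(11 + A)
E(-25, N(2))*6752 = ((-5 + (4 + 2))/(11 + (4 + 2)))*6752 = ((-5 + 6)/(11 + 6))*6752 = (1/17)*6752 = 6752/17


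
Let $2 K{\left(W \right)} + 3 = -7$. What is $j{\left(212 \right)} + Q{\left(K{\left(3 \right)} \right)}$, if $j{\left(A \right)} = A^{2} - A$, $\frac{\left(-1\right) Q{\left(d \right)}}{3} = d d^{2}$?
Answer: $45107$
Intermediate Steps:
$K{\left(W \right)} = -5$ ($K{\left(W \right)} = - \frac{3}{2} + \frac{1}{2} \left(-7\right) = - \frac{3}{2} - \frac{7}{2} = -5$)
$Q{\left(d \right)} = - 3 d^{3}$ ($Q{\left(d \right)} = - 3 d d^{2} = - 3 d^{3}$)
$j{\left(212 \right)} + Q{\left(K{\left(3 \right)} \right)} = 212 \left(-1 + 212\right) - 3 \left(-5\right)^{3} = 212 \cdot 211 - -375 = 44732 + 375 = 45107$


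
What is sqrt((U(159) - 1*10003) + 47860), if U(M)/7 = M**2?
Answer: 2*sqrt(53706) ≈ 463.49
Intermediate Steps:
U(M) = 7*M**2
sqrt((U(159) - 1*10003) + 47860) = sqrt((7*159**2 - 1*10003) + 47860) = sqrt((7*25281 - 10003) + 47860) = sqrt((176967 - 10003) + 47860) = sqrt(166964 + 47860) = sqrt(214824) = 2*sqrt(53706)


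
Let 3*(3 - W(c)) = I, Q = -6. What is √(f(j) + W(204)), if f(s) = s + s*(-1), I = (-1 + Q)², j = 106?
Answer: 2*I*√30/3 ≈ 3.6515*I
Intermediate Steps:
I = 49 (I = (-1 - 6)² = (-7)² = 49)
W(c) = -40/3 (W(c) = 3 - ⅓*49 = 3 - 49/3 = -40/3)
f(s) = 0 (f(s) = s - s = 0)
√(f(j) + W(204)) = √(0 - 40/3) = √(-40/3) = 2*I*√30/3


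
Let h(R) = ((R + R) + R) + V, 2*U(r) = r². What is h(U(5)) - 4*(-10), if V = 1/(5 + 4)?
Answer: 1397/18 ≈ 77.611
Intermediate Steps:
V = ⅑ (V = 1/9 = ⅑ ≈ 0.11111)
U(r) = r²/2
h(R) = ⅑ + 3*R (h(R) = ((R + R) + R) + ⅑ = (2*R + R) + ⅑ = 3*R + ⅑ = ⅑ + 3*R)
h(U(5)) - 4*(-10) = (⅑ + 3*((½)*5²)) - 4*(-10) = (⅑ + 3*((½)*25)) + 40 = (⅑ + 3*(25/2)) + 40 = (⅑ + 75/2) + 40 = 677/18 + 40 = 1397/18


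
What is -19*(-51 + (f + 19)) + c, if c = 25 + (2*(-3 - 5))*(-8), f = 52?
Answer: -227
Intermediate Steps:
c = 153 (c = 25 + (2*(-8))*(-8) = 25 - 16*(-8) = 25 + 128 = 153)
-19*(-51 + (f + 19)) + c = -19*(-51 + (52 + 19)) + 153 = -19*(-51 + 71) + 153 = -19*20 + 153 = -380 + 153 = -227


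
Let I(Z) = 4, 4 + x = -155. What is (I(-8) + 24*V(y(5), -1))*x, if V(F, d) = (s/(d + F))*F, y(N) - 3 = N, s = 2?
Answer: -65508/7 ≈ -9358.3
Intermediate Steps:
y(N) = 3 + N
x = -159 (x = -4 - 155 = -159)
V(F, d) = 2*F/(F + d) (V(F, d) = (2/(d + F))*F = (2/(F + d))*F = 2*F/(F + d))
(I(-8) + 24*V(y(5), -1))*x = (4 + 24*(2*(3 + 5)/((3 + 5) - 1)))*(-159) = (4 + 24*(2*8/(8 - 1)))*(-159) = (4 + 24*(2*8/7))*(-159) = (4 + 24*(2*8*(⅐)))*(-159) = (4 + 24*(16/7))*(-159) = (4 + 384/7)*(-159) = (412/7)*(-159) = -65508/7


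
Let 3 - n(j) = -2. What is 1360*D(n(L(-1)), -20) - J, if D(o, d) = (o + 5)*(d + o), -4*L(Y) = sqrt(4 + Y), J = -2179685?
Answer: 1975685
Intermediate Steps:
L(Y) = -sqrt(4 + Y)/4
n(j) = 5 (n(j) = 3 - 1*(-2) = 3 + 2 = 5)
D(o, d) = (5 + o)*(d + o)
1360*D(n(L(-1)), -20) - J = 1360*(5**2 + 5*(-20) + 5*5 - 20*5) - 1*(-2179685) = 1360*(25 - 100 + 25 - 100) + 2179685 = 1360*(-150) + 2179685 = -204000 + 2179685 = 1975685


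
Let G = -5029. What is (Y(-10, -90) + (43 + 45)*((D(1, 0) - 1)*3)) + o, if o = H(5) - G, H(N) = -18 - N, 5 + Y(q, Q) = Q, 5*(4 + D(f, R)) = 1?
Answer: 18219/5 ≈ 3643.8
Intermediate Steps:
D(f, R) = -19/5 (D(f, R) = -4 + (1/5)*1 = -4 + 1/5 = -19/5)
Y(q, Q) = -5 + Q
o = 5006 (o = (-18 - 1*5) - 1*(-5029) = (-18 - 5) + 5029 = -23 + 5029 = 5006)
(Y(-10, -90) + (43 + 45)*((D(1, 0) - 1)*3)) + o = ((-5 - 90) + (43 + 45)*((-19/5 - 1)*3)) + 5006 = (-95 + 88*(-24/5*3)) + 5006 = (-95 + 88*(-72/5)) + 5006 = (-95 - 6336/5) + 5006 = -6811/5 + 5006 = 18219/5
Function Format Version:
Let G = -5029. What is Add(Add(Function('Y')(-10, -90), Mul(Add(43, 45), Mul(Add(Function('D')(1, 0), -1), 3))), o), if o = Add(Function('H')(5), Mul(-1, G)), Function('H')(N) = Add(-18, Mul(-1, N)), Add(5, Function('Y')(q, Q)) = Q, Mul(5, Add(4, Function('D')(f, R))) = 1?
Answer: Rational(18219, 5) ≈ 3643.8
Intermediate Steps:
Function('D')(f, R) = Rational(-19, 5) (Function('D')(f, R) = Add(-4, Mul(Rational(1, 5), 1)) = Add(-4, Rational(1, 5)) = Rational(-19, 5))
Function('Y')(q, Q) = Add(-5, Q)
o = 5006 (o = Add(Add(-18, Mul(-1, 5)), Mul(-1, -5029)) = Add(Add(-18, -5), 5029) = Add(-23, 5029) = 5006)
Add(Add(Function('Y')(-10, -90), Mul(Add(43, 45), Mul(Add(Function('D')(1, 0), -1), 3))), o) = Add(Add(Add(-5, -90), Mul(Add(43, 45), Mul(Add(Rational(-19, 5), -1), 3))), 5006) = Add(Add(-95, Mul(88, Mul(Rational(-24, 5), 3))), 5006) = Add(Add(-95, Mul(88, Rational(-72, 5))), 5006) = Add(Add(-95, Rational(-6336, 5)), 5006) = Add(Rational(-6811, 5), 5006) = Rational(18219, 5)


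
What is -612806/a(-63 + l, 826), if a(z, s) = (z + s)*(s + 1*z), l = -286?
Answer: -612806/227529 ≈ -2.6933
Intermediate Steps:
a(z, s) = (s + z)² (a(z, s) = (s + z)*(s + z) = (s + z)²)
-612806/a(-63 + l, 826) = -612806/(826 + (-63 - 286))² = -612806/(826 - 349)² = -612806/(477²) = -612806/227529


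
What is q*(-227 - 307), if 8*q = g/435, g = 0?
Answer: 0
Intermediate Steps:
q = 0 (q = (0/435)/8 = (0*(1/435))/8 = (⅛)*0 = 0)
q*(-227 - 307) = 0*(-227 - 307) = 0*(-534) = 0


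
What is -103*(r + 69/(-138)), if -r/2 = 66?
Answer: 27295/2 ≈ 13648.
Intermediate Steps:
r = -132 (r = -2*66 = -132)
-103*(r + 69/(-138)) = -103*(-132 + 69/(-138)) = -103*(-132 + 69*(-1/138)) = -103*(-132 - 1/2) = -103*(-265/2) = 27295/2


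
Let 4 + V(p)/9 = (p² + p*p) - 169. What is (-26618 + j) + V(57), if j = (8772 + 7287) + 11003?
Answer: 57369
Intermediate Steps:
j = 27062 (j = 16059 + 11003 = 27062)
V(p) = -1557 + 18*p² (V(p) = -36 + 9*((p² + p*p) - 169) = -36 + 9*((p² + p²) - 169) = -36 + 9*(2*p² - 169) = -36 + 9*(-169 + 2*p²) = -36 + (-1521 + 18*p²) = -1557 + 18*p²)
(-26618 + j) + V(57) = (-26618 + 27062) + (-1557 + 18*57²) = 444 + (-1557 + 18*3249) = 444 + (-1557 + 58482) = 444 + 56925 = 57369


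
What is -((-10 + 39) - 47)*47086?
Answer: 847548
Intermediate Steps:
-((-10 + 39) - 47)*47086 = -(29 - 47)*47086 = -1*(-18)*47086 = 18*47086 = 847548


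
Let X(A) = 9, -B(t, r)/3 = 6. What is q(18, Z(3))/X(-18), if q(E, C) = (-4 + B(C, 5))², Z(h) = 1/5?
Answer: 484/9 ≈ 53.778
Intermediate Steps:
B(t, r) = -18 (B(t, r) = -3*6 = -18)
Z(h) = ⅕
q(E, C) = 484 (q(E, C) = (-4 - 18)² = (-22)² = 484)
q(18, Z(3))/X(-18) = 484/9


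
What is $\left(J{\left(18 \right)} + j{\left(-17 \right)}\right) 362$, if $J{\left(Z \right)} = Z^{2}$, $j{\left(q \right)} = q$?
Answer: $111134$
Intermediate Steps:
$\left(J{\left(18 \right)} + j{\left(-17 \right)}\right) 362 = \left(18^{2} - 17\right) 362 = \left(324 - 17\right) 362 = 307 \cdot 362 = 111134$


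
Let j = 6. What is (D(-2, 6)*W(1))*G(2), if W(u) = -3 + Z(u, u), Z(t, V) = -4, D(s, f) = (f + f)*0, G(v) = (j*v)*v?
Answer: 0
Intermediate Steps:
G(v) = 6*v² (G(v) = (6*v)*v = 6*v²)
D(s, f) = 0 (D(s, f) = (2*f)*0 = 0)
W(u) = -7 (W(u) = -3 - 4 = -7)
(D(-2, 6)*W(1))*G(2) = (0*(-7))*(6*2²) = 0*(6*4) = 0*24 = 0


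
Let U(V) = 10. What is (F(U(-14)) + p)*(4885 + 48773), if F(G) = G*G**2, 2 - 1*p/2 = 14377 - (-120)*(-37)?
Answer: -1012526460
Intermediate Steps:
p = -19870 (p = 4 - 2*(14377 - (-120)*(-37)) = 4 - 2*(14377 - 1*4440) = 4 - 2*(14377 - 4440) = 4 - 2*9937 = 4 - 19874 = -19870)
F(G) = G**3
(F(U(-14)) + p)*(4885 + 48773) = (10**3 - 19870)*(4885 + 48773) = (1000 - 19870)*53658 = -18870*53658 = -1012526460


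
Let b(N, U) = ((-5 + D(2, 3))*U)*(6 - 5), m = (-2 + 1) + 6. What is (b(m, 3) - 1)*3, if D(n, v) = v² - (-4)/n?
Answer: 51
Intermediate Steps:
m = 5 (m = -1 + 6 = 5)
D(n, v) = v² + 4/n
b(N, U) = 6*U (b(N, U) = ((-5 + (3² + 4/2))*U)*(6 - 5) = ((-5 + (9 + 4*(½)))*U)*1 = ((-5 + (9 + 2))*U)*1 = ((-5 + 11)*U)*1 = (6*U)*1 = 6*U)
(b(m, 3) - 1)*3 = (6*3 - 1)*3 = (18 - 1)*3 = 17*3 = 51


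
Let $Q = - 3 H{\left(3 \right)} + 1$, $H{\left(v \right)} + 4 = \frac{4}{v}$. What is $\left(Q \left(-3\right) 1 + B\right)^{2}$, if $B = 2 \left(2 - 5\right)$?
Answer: $1089$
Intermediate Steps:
$H{\left(v \right)} = -4 + \frac{4}{v}$
$Q = 9$ ($Q = - 3 \left(-4 + \frac{4}{3}\right) + 1 = \left(-3\right) \left(- \frac{8}{3}\right) + 1 = 8 + 1 = 9$)
$B = -6$ ($B = 2 \left(-3\right) = -6$)
$\left(Q \left(-3\right) 1 + B\right)^{2} = \left(9 \left(-3\right) 1 - 6\right)^{2} = \left(\left(-27\right) 1 - 6\right)^{2} = \left(-27 - 6\right)^{2} = \left(-33\right)^{2} = 1089$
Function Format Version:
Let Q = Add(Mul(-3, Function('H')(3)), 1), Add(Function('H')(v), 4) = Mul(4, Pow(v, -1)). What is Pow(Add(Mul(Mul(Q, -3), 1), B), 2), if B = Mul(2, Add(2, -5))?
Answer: 1089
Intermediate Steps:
Function('H')(v) = Add(-4, Mul(4, Pow(v, -1)))
Q = 9 (Q = Add(Mul(-3, Add(-4, Mul(4, Pow(3, -1)))), 1) = Add(Mul(-3, Add(-4, Mul(4, Rational(1, 3)))), 1) = Add(Mul(-3, Add(-4, Rational(4, 3))), 1) = Add(Mul(-3, Rational(-8, 3)), 1) = Add(8, 1) = 9)
B = -6 (B = Mul(2, -3) = -6)
Pow(Add(Mul(Mul(Q, -3), 1), B), 2) = Pow(Add(Mul(Mul(9, -3), 1), -6), 2) = Pow(Add(Mul(-27, 1), -6), 2) = Pow(Add(-27, -6), 2) = Pow(-33, 2) = 1089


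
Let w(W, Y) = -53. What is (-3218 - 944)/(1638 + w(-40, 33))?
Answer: -4162/1585 ≈ -2.6259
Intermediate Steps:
(-3218 - 944)/(1638 + w(-40, 33)) = (-3218 - 944)/(1638 - 53) = -4162/1585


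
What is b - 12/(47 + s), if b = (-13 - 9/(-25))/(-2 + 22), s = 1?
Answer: -441/500 ≈ -0.88200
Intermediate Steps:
b = -79/125 (b = (-13 - 9*(-1/25))/20 = (-13 + 9/25)*(1/20) = -316/25*1/20 = -79/125 ≈ -0.63200)
b - 12/(47 + s) = -79/125 - 12/(47 + 1) = -79/125 - 12/48 = -79/125 + (1/48)*(-12) = -79/125 - 1/4 = -441/500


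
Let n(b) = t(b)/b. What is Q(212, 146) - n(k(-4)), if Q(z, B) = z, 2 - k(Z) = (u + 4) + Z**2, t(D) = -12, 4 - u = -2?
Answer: 423/2 ≈ 211.50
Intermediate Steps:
u = 6 (u = 4 - 1*(-2) = 4 + 2 = 6)
k(Z) = -8 - Z**2 (k(Z) = 2 - ((6 + 4) + Z**2) = 2 - (10 + Z**2) = 2 + (-10 - Z**2) = -8 - Z**2)
n(b) = -12/b
Q(212, 146) - n(k(-4)) = 212 - (-12)/(-8 - 1*(-4)**2) = 212 - (-12)/(-8 - 1*16) = 212 - (-12)/(-8 - 16) = 212 - (-12)/(-24) = 212 - (-12)*(-1)/24 = 212 - 1*1/2 = 212 - 1/2 = 423/2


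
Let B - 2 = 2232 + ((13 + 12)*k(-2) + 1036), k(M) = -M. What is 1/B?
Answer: 1/3320 ≈ 0.00030120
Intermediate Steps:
B = 3320 (B = 2 + (2232 + ((13 + 12)*(-1*(-2)) + 1036)) = 2 + (2232 + (25*2 + 1036)) = 2 + (2232 + (50 + 1036)) = 2 + (2232 + 1086) = 2 + 3318 = 3320)
1/B = 1/3320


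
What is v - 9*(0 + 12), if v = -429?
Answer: -537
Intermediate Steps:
v - 9*(0 + 12) = -429 - 9*(0 + 12) = -429 - 9*12 = -429 - 108 = -537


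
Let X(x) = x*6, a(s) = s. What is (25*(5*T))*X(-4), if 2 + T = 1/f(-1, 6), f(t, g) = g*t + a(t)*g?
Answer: 6250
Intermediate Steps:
f(t, g) = 2*g*t (f(t, g) = g*t + t*g = g*t + g*t = 2*g*t)
X(x) = 6*x
T = -25/12 (T = -2 + 1/(2*6*(-1)) = -2 + 1/(-12) = -2 - 1/12 = -25/12 ≈ -2.0833)
(25*(5*T))*X(-4) = (25*(5*(-25/12)))*(6*(-4)) = (25*(-125/12))*(-24) = -3125/12*(-24) = 6250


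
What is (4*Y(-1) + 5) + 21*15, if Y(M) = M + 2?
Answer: 324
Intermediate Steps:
Y(M) = 2 + M
(4*Y(-1) + 5) + 21*15 = (4*(2 - 1) + 5) + 21*15 = (4*1 + 5) + 315 = (4 + 5) + 315 = 9 + 315 = 324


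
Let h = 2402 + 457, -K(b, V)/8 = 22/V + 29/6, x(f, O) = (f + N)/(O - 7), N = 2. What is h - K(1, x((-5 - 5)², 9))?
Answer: 49319/17 ≈ 2901.1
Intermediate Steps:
x(f, O) = (2 + f)/(-7 + O) (x(f, O) = (f + 2)/(O - 7) = (2 + f)/(-7 + O))
K(b, V) = -116/3 - 176/V (K(b, V) = -8*(22/V + 29/6) = -8*(29/6 + 22/V) = -116/3 - 176/V)
h = 2859
h - K(1, x((-5 - 5)², 9)) = 2859 - (-116/3 - 176*(-7 + 9)/(2 + (-5 - 5)²)) = 2859 - (-116/3 - 176*2/(2 + (-10)²)) = 2859 - (-116/3 - 176*2/(2 + 100)) = 2859 - (-116/3 - 176/((½)*102)) = 2859 - (-116/3 - 176/51) = 2859 - 1*(-716/17) = 2859 + 716/17 = 49319/17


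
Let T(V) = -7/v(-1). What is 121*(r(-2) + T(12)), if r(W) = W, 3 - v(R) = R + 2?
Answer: -1331/2 ≈ -665.50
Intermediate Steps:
v(R) = 1 - R (v(R) = 3 - (R + 2) = 3 - (2 + R) = 3 + (-2 - R) = 1 - R)
T(V) = -7/2 (T(V) = -7/(1 - 1*(-1)) = -7/(1 + 1) = -7/2)
121*(r(-2) + T(12)) = 121*(-2 - 7/2) = 121*(-11/2) = -1331/2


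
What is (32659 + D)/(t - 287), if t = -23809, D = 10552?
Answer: -43211/24096 ≈ -1.7933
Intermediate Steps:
(32659 + D)/(t - 287) = (32659 + 10552)/(-23809 - 287) = 43211/(-24096) = 43211*(-1/24096) = -43211/24096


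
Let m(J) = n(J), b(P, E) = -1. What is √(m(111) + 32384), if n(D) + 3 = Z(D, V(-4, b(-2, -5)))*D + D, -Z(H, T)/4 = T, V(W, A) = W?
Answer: 2*√8567 ≈ 185.12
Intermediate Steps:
Z(H, T) = -4*T
n(D) = -3 + 17*D (n(D) = -3 + ((-4*(-4))*D + D) = -3 + (16*D + D) = -3 + 17*D)
m(J) = -3 + 17*J
√(m(111) + 32384) = √((-3 + 17*111) + 32384) = √((-3 + 1887) + 32384) = √(1884 + 32384) = √34268 = 2*√8567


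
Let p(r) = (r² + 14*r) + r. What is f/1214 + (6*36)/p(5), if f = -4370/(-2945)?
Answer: 1016693/470425 ≈ 2.1612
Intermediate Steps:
p(r) = r² + 15*r
f = 46/31 (f = -4370*(-1/2945) = 46/31 ≈ 1.4839)
f/1214 + (6*36)/p(5) = (46/31)/1214 + (6*36)/((5*(15 + 5))) = (46/31)*(1/1214) + 216/((5*20)) = 23/18817 + 216/100 = 23/18817 + 216*(1/100) = 23/18817 + 54/25 = 1016693/470425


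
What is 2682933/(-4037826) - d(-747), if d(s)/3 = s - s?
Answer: -894311/1345942 ≈ -0.66445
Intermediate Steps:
d(s) = 0 (d(s) = 3*(s - s) = 3*0 = 0)
2682933/(-4037826) - d(-747) = 2682933/(-4037826) - 1*0 = 2682933*(-1/4037826) + 0 = -894311/1345942 + 0 = -894311/1345942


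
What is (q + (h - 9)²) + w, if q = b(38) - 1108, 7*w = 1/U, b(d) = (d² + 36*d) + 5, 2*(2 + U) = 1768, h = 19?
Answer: 11168767/6174 ≈ 1809.0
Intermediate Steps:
U = 882 (U = -2 + (½)*1768 = -2 + 884 = 882)
b(d) = 5 + d² + 36*d
w = 1/6174 (w = (⅐)/882 = (⅐)*(1/882) = 1/6174 ≈ 0.00016197)
q = 1709 (q = (5 + 38² + 36*38) - 1108 = (5 + 1444 + 1368) - 1108 = 2817 - 1108 = 1709)
(q + (h - 9)²) + w = (1709 + (19 - 9)²) + 1/6174 = (1709 + 10²) + 1/6174 = (1709 + 100) + 1/6174 = 1809 + 1/6174 = 11168767/6174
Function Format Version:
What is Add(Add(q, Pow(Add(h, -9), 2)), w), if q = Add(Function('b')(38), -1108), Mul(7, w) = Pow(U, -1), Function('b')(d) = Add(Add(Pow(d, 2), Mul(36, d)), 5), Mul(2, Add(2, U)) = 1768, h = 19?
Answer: Rational(11168767, 6174) ≈ 1809.0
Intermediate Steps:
U = 882 (U = Add(-2, Mul(Rational(1, 2), 1768)) = Add(-2, 884) = 882)
Function('b')(d) = Add(5, Pow(d, 2), Mul(36, d))
w = Rational(1, 6174) (w = Mul(Rational(1, 7), Pow(882, -1)) = Mul(Rational(1, 7), Rational(1, 882)) = Rational(1, 6174) ≈ 0.00016197)
q = 1709 (q = Add(Add(5, Pow(38, 2), Mul(36, 38)), -1108) = Add(Add(5, 1444, 1368), -1108) = Add(2817, -1108) = 1709)
Add(Add(q, Pow(Add(h, -9), 2)), w) = Add(Add(1709, Pow(Add(19, -9), 2)), Rational(1, 6174)) = Add(Add(1709, Pow(10, 2)), Rational(1, 6174)) = Add(Add(1709, 100), Rational(1, 6174)) = Add(1809, Rational(1, 6174)) = Rational(11168767, 6174)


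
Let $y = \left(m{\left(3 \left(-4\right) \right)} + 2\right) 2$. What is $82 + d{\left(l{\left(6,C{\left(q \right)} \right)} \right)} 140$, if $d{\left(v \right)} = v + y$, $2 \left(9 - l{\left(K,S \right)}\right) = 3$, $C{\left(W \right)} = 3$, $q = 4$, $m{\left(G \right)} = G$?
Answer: $-1668$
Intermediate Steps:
$l{\left(K,S \right)} = \frac{15}{2}$ ($l{\left(K,S \right)} = 9 - \frac{3}{2} = \frac{15}{2}$)
$y = -20$ ($y = \left(3 \left(-4\right) + 2\right) 2 = \left(-12 + 2\right) 2 = \left(-10\right) 2 = -20$)
$d{\left(v \right)} = -20 + v$ ($d{\left(v \right)} = v - 20 = -20 + v$)
$82 + d{\left(l{\left(6,C{\left(q \right)} \right)} \right)} 140 = 82 + \left(-20 + \frac{15}{2}\right) 140 = 82 - 1750 = -1668$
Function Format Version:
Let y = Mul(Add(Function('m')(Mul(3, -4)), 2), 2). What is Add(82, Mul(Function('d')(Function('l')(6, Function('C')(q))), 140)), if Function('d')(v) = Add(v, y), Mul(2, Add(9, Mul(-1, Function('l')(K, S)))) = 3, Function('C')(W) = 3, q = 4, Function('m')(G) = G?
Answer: -1668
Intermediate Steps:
Function('l')(K, S) = Rational(15, 2) (Function('l')(K, S) = Add(9, Mul(Rational(-1, 2), 3)) = Add(9, Rational(-3, 2)) = Rational(15, 2))
y = -20 (y = Mul(Add(Mul(3, -4), 2), 2) = Mul(Add(-12, 2), 2) = Mul(-10, 2) = -20)
Function('d')(v) = Add(-20, v) (Function('d')(v) = Add(v, -20) = Add(-20, v))
Add(82, Mul(Function('d')(Function('l')(6, Function('C')(q))), 140)) = Add(82, Mul(Add(-20, Rational(15, 2)), 140)) = Add(82, Mul(Rational(-25, 2), 140)) = Add(82, -1750) = -1668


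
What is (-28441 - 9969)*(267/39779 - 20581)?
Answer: 31445934062120/39779 ≈ 7.9052e+8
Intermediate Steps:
(-28441 - 9969)*(267/39779 - 20581) = -38410*(267*(1/39779) - 20581) = -38410*(267/39779 - 20581) = -38410*(-818691332/39779) = 31445934062120/39779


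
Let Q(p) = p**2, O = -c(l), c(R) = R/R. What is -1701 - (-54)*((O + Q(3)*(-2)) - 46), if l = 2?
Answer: -5211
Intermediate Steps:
c(R) = 1
O = -1 (O = -1*1 = -1)
-1701 - (-54)*((O + Q(3)*(-2)) - 46) = -1701 - (-54)*((-1 + 3**2*(-2)) - 46) = -1701 - (-54)*((-1 + 9*(-2)) - 46) = -1701 - (-54)*((-1 - 18) - 46) = -1701 - (-54)*(-19 - 46) = -1701 - (-54)*(-65) = -1701 - 1*3510 = -1701 - 3510 = -5211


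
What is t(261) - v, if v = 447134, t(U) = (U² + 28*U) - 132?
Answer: -371837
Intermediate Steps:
t(U) = -132 + U² + 28*U
t(261) - v = (-132 + 261² + 28*261) - 1*447134 = (-132 + 68121 + 7308) - 447134 = 75297 - 447134 = -371837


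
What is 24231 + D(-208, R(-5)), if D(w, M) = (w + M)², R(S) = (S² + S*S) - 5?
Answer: 50800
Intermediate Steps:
R(S) = -5 + 2*S² (R(S) = (S² + S²) - 5 = 2*S² - 5 = -5 + 2*S²)
D(w, M) = (M + w)²
24231 + D(-208, R(-5)) = 24231 + ((-5 + 2*(-5)²) - 208)² = 24231 + ((-5 + 2*25) - 208)² = 24231 + ((-5 + 50) - 208)² = 24231 + (45 - 208)² = 24231 + (-163)² = 24231 + 26569 = 50800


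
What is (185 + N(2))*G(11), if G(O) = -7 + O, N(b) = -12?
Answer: 692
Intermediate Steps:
(185 + N(2))*G(11) = (185 - 12)*(-7 + 11) = 173*4 = 692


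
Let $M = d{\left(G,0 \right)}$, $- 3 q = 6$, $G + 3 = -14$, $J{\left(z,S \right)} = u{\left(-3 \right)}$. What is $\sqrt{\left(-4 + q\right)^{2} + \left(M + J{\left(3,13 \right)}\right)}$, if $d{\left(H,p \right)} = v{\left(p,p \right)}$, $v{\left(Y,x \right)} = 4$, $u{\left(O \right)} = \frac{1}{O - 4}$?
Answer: $\frac{3 \sqrt{217}}{7} \approx 6.3132$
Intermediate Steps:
$u{\left(O \right)} = \frac{1}{-4 + O}$
$J{\left(z,S \right)} = - \frac{1}{7}$ ($J{\left(z,S \right)} = \frac{1}{-4 - 3} = \frac{1}{-7} = - \frac{1}{7}$)
$G = -17$ ($G = -3 - 14 = -17$)
$q = -2$ ($q = \left(- \frac{1}{3}\right) 6 = -2$)
$d{\left(H,p \right)} = 4$
$M = 4$
$\sqrt{\left(-4 + q\right)^{2} + \left(M + J{\left(3,13 \right)}\right)} = \sqrt{\left(-4 - 2\right)^{2} + \left(4 - \frac{1}{7}\right)} = \sqrt{\left(-6\right)^{2} + \frac{27}{7}} = \sqrt{36 + \frac{27}{7}} = \sqrt{\frac{279}{7}} = \frac{3 \sqrt{217}}{7}$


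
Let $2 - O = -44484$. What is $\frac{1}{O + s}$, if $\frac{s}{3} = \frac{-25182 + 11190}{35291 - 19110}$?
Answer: $\frac{1471}{65435090} \approx 2.248 \cdot 10^{-5}$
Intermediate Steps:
$s = - \frac{3816}{1471}$ ($s = 3 \frac{-25182 + 11190}{35291 - 19110} = 3 \left(- \frac{13992}{16181}\right) = 3 \left(\left(-13992\right) \frac{1}{16181}\right) = 3 \left(- \frac{1272}{1471}\right) = - \frac{3816}{1471} \approx -2.5942$)
$O = 44486$ ($O = 2 - -44484 = 2 + 44484 = 44486$)
$\frac{1}{O + s} = \frac{1}{44486 - \frac{3816}{1471}} = \frac{1}{\frac{65435090}{1471}} = \frac{1471}{65435090}$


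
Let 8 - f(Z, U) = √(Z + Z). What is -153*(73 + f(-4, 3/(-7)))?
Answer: -12393 + 306*I*√2 ≈ -12393.0 + 432.75*I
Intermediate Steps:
f(Z, U) = 8 - √2*√Z (f(Z, U) = 8 - √(Z + Z) = 8 - √(2*Z) = 8 - √2*√Z)
-153*(73 + f(-4, 3/(-7))) = -153*(73 + (8 - √2*√(-4))) = -153*(73 + (8 - √2*2*I)) = -153*(73 + (8 - 2*I*√2)) = -153*(81 - 2*I*√2) = -12393 + 306*I*√2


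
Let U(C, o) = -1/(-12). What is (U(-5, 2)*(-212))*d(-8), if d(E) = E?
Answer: 424/3 ≈ 141.33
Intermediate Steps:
U(C, o) = 1/12 (U(C, o) = -1*(-1/12) = 1/12)
(U(-5, 2)*(-212))*d(-8) = ((1/12)*(-212))*(-8) = -53/3*(-8) = 424/3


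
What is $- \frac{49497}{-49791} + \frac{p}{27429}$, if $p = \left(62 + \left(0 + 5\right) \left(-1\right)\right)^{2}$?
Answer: $\frac{24117844}{21678053} \approx 1.1125$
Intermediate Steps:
$p = 3249$ ($p = \left(62 + 5 \left(-1\right)\right)^{2} = \left(62 - 5\right)^{2} = 57^{2} = 3249$)
$- \frac{49497}{-49791} + \frac{p}{27429} = - \frac{49497}{-49791} + \frac{3249}{27429} = \left(-49497\right) \left(- \frac{1}{49791}\right) + 3249 \cdot \frac{1}{27429} = \frac{2357}{2371} + \frac{1083}{9143} = \frac{24117844}{21678053}$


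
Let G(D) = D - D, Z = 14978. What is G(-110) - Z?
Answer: -14978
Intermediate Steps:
G(D) = 0
G(-110) - Z = 0 - 1*14978 = 0 - 14978 = -14978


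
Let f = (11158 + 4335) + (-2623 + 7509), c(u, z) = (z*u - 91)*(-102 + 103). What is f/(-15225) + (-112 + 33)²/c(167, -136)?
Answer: -186573854/115725225 ≈ -1.6122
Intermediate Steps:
c(u, z) = -91 + u*z (c(u, z) = (u*z - 91)*1 = (-91 + u*z)*1 = -91 + u*z)
f = 20379 (f = 15493 + 4886 = 20379)
f/(-15225) + (-112 + 33)²/c(167, -136) = 20379/(-15225) + (-112 + 33)²/(-91 + 167*(-136)) = 20379*(-1/15225) + (-79)²/(-91 - 22712) = -6793/5075 + 6241/(-22803) = -6793/5075 + 6241*(-1/22803) = -6793/5075 - 6241/22803 = -186573854/115725225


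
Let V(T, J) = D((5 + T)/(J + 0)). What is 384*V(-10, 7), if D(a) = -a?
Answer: 1920/7 ≈ 274.29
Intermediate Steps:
V(T, J) = -(5 + T)/J (V(T, J) = -(5 + T)/(J + 0) = -(5 + T)/J)
384*V(-10, 7) = 384*((-5 - 1*(-10))/7) = 384*((-5 + 10)/7) = 384*((⅐)*5) = 384*(5/7) = 1920/7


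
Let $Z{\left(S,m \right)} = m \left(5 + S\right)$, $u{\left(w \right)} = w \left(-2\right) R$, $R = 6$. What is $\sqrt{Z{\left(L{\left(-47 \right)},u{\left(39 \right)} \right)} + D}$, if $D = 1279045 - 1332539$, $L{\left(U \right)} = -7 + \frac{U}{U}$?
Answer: $i \sqrt{53026} \approx 230.27 i$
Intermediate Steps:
$L{\left(U \right)} = -6$ ($L{\left(U \right)} = -7 + 1 = -6$)
$u{\left(w \right)} = - 12 w$ ($u{\left(w \right)} = w \left(-2\right) 6 = - 2 w 6 = - 12 w$)
$D = -53494$
$\sqrt{Z{\left(L{\left(-47 \right)},u{\left(39 \right)} \right)} + D} = \sqrt{\left(-12\right) 39 \left(5 - 6\right) - 53494} = \sqrt{\left(-468\right) \left(-1\right) - 53494} = \sqrt{468 - 53494} = \sqrt{-53026} = i \sqrt{53026}$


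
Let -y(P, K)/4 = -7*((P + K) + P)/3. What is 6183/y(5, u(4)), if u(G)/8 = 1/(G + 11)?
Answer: 278235/4424 ≈ 62.892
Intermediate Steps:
u(G) = 8/(11 + G) (u(G) = 8/(G + 11) = 8/(11 + G))
y(P, K) = 28*K/3 + 56*P/3 (y(P, K) = -(-28)*((P + K) + P)/3 = -(-28)*((K + P) + P)*(1/3) = -(-28)*(K + 2*P)*(1/3) = -(-28)*(K/3 + 2*P/3) = -4*(-14*P/3 - 7*K/3) = 28*K/3 + 56*P/3)
6183/y(5, u(4)) = 6183/(28*(8/(11 + 4))/3 + (56/3)*5) = 6183/(28*(8/15)/3 + 280/3) = 6183/(28*(8*(1/15))/3 + 280/3) = 6183/((28/3)*(8/15) + 280/3) = 6183/(224/45 + 280/3) = 6183/(4424/45) = 6183*(45/4424) = 278235/4424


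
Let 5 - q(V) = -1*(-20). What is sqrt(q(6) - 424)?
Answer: I*sqrt(439) ≈ 20.952*I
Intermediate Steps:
q(V) = -15 (q(V) = 5 - (-1)*(-20) = 5 - 1*20 = 5 - 20 = -15)
sqrt(q(6) - 424) = sqrt(-15 - 424) = sqrt(-439) = I*sqrt(439)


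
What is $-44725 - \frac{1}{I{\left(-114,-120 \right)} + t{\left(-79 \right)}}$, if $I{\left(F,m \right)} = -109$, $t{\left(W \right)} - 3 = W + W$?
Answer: $- \frac{11807399}{264} \approx -44725.0$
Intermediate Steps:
$t{\left(W \right)} = 3 + 2 W$ ($t{\left(W \right)} = 3 + \left(W + W\right) = 3 + 2 W$)
$-44725 - \frac{1}{I{\left(-114,-120 \right)} + t{\left(-79 \right)}} = -44725 - \frac{1}{-109 + \left(3 + 2 \left(-79\right)\right)} = -44725 - \frac{1}{-109 + \left(3 - 158\right)} = -44725 - \frac{1}{-109 - 155} = -44725 - \frac{1}{-264} = -44725 - - \frac{1}{264} = -44725 + \frac{1}{264} = - \frac{11807399}{264}$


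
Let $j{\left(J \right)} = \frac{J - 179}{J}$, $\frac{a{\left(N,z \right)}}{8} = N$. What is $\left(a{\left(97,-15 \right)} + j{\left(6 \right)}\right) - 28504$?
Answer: $- \frac{166541}{6} \approx -27757.0$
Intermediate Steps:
$a{\left(N,z \right)} = 8 N$
$j{\left(J \right)} = \frac{-179 + J}{J}$
$\left(a{\left(97,-15 \right)} + j{\left(6 \right)}\right) - 28504 = \left(8 \cdot 97 + \frac{-179 + 6}{6}\right) - 28504 = \left(776 + \frac{1}{6} \left(-173\right)\right) - 28504 = \left(776 - \frac{173}{6}\right) - 28504 = \frac{4483}{6} - 28504 = - \frac{166541}{6}$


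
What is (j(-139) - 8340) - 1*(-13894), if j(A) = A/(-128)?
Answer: 711051/128 ≈ 5555.1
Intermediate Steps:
j(A) = -A/128 (j(A) = A*(-1/128) = -A/128)
(j(-139) - 8340) - 1*(-13894) = (-1/128*(-139) - 8340) - 1*(-13894) = (139/128 - 8340) + 13894 = -1067381/128 + 13894 = 711051/128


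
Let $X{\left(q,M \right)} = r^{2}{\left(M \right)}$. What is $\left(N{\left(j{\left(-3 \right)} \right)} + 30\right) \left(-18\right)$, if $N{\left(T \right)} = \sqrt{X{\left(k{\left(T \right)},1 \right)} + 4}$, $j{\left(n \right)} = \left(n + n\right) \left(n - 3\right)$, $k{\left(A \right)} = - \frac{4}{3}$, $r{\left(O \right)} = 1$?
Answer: $-540 - 18 \sqrt{5} \approx -580.25$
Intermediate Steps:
$k{\left(A \right)} = - \frac{4}{3}$ ($k{\left(A \right)} = \left(-4\right) \frac{1}{3} = - \frac{4}{3}$)
$X{\left(q,M \right)} = 1$ ($X{\left(q,M \right)} = 1^{2} = 1$)
$j{\left(n \right)} = 2 n \left(-3 + n\right)$
$N{\left(T \right)} = \sqrt{5}$ ($N{\left(T \right)} = \sqrt{1 + 4} = \sqrt{5}$)
$\left(N{\left(j{\left(-3 \right)} \right)} + 30\right) \left(-18\right) = \left(\sqrt{5} + 30\right) \left(-18\right) = \left(30 + \sqrt{5}\right) \left(-18\right) = -540 - 18 \sqrt{5}$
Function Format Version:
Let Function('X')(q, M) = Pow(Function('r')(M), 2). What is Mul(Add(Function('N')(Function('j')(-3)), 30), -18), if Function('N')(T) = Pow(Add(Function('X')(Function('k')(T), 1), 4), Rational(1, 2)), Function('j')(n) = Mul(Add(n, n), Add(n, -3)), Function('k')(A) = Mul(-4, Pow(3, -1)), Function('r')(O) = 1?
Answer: Add(-540, Mul(-18, Pow(5, Rational(1, 2)))) ≈ -580.25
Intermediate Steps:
Function('k')(A) = Rational(-4, 3) (Function('k')(A) = Mul(-4, Rational(1, 3)) = Rational(-4, 3))
Function('X')(q, M) = 1 (Function('X')(q, M) = Pow(1, 2) = 1)
Function('j')(n) = Mul(2, n, Add(-3, n)) (Function('j')(n) = Mul(Mul(2, n), Add(-3, n)) = Mul(2, n, Add(-3, n)))
Function('N')(T) = Pow(5, Rational(1, 2)) (Function('N')(T) = Pow(Add(1, 4), Rational(1, 2)) = Pow(5, Rational(1, 2)))
Mul(Add(Function('N')(Function('j')(-3)), 30), -18) = Mul(Add(Pow(5, Rational(1, 2)), 30), -18) = Mul(Add(30, Pow(5, Rational(1, 2))), -18) = Add(-540, Mul(-18, Pow(5, Rational(1, 2))))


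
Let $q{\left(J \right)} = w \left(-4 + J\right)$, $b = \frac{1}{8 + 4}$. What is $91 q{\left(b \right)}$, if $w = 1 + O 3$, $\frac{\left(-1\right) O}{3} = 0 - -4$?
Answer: $\frac{149695}{12} \approx 12475.0$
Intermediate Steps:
$O = -12$ ($O = - 3 \left(0 - -4\right) = - 3 \left(0 + 4\right) = \left(-3\right) 4 = -12$)
$b = \frac{1}{12} \approx 0.083333$
$w = -35$ ($w = 1 - 36 = -35$)
$q{\left(J \right)} = 140 - 35 J$ ($q{\left(J \right)} = - 35 \left(-4 + J\right) = 140 - 35 J$)
$91 q{\left(b \right)} = 91 \left(140 - \frac{35}{12}\right) = 91 \cdot \frac{1645}{12} = \frac{149695}{12}$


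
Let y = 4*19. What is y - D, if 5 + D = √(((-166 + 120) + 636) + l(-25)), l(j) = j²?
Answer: 81 - 9*√15 ≈ 46.143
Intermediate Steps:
y = 76
D = -5 + 9*√15 (D = -5 + √(((-166 + 120) + 636) + (-25)²) = -5 + √((-46 + 636) + 625) = -5 + √(590 + 625) = -5 + √1215 = -5 + 9*√15 ≈ 29.857)
y - D = 76 - (-5 + 9*√15) = 76 + (5 - 9*√15) = 81 - 9*√15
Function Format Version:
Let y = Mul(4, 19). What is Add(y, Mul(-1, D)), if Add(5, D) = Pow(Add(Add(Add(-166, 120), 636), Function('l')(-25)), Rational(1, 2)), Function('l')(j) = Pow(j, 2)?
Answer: Add(81, Mul(-9, Pow(15, Rational(1, 2)))) ≈ 46.143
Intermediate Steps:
y = 76
D = Add(-5, Mul(9, Pow(15, Rational(1, 2)))) (D = Add(-5, Pow(Add(Add(Add(-166, 120), 636), Pow(-25, 2)), Rational(1, 2))) = Add(-5, Pow(Add(Add(-46, 636), 625), Rational(1, 2))) = Add(-5, Pow(Add(590, 625), Rational(1, 2))) = Add(-5, Pow(1215, Rational(1, 2))) = Add(-5, Mul(9, Pow(15, Rational(1, 2)))) ≈ 29.857)
Add(y, Mul(-1, D)) = Add(76, Mul(-1, Add(-5, Mul(9, Pow(15, Rational(1, 2)))))) = Add(76, Add(5, Mul(-9, Pow(15, Rational(1, 2))))) = Add(81, Mul(-9, Pow(15, Rational(1, 2))))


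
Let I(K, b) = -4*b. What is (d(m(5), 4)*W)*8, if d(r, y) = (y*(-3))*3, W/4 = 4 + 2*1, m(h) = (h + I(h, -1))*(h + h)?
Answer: -6912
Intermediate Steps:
m(h) = 2*h*(4 + h) (m(h) = (h - 4*(-1))*(h + h) = (h + 4)*(2*h) = (4 + h)*(2*h) = 2*h*(4 + h))
W = 24 (W = 4*(4 + 2*1) = 4*(4 + 2) = 4*6 = 24)
d(r, y) = -9*y (d(r, y) = -3*y*3 = -9*y)
(d(m(5), 4)*W)*8 = (-9*4*24)*8 = -36*24*8 = -864*8 = -6912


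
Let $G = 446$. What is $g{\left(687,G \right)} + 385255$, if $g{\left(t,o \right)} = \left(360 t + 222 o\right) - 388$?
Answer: $731199$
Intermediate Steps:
$g{\left(t,o \right)} = -388 + 222 o + 360 t$ ($g{\left(t,o \right)} = \left(222 o + 360 t\right) - 388 = -388 + 222 o + 360 t$)
$g{\left(687,G \right)} + 385255 = \left(-388 + 222 \cdot 446 + 360 \cdot 687\right) + 385255 = \left(-388 + 99012 + 247320\right) + 385255 = 345944 + 385255 = 731199$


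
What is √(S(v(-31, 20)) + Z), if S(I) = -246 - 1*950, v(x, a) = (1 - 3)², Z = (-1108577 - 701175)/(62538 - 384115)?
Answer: 2*I*√30774624657045/321577 ≈ 34.502*I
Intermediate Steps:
Z = 1809752/321577 (Z = -1809752/(-321577) = -1809752*(-1/321577) = 1809752/321577 ≈ 5.6277)
v(x, a) = 4 (v(x, a) = (-2)² = 4)
S(I) = -1196 (S(I) = -246 - 950 = -1196)
√(S(v(-31, 20)) + Z) = √(-1196 + 1809752/321577) = √(-382796340/321577) = 2*I*√30774624657045/321577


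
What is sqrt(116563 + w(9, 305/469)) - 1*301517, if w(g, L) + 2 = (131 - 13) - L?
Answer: -301517 + sqrt(25664686474)/469 ≈ -3.0118e+5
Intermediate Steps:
w(g, L) = 116 - L (w(g, L) = -2 + ((131 - 13) - L) = -2 + (118 - L) = 116 - L)
sqrt(116563 + w(9, 305/469)) - 1*301517 = sqrt(116563 + (116 - 305/469)) - 1*301517 = sqrt(116563 + (116 - 305/469)) - 301517 = sqrt(116563 + 54099/469) - 301517 = sqrt(54722146/469) - 301517 = sqrt(25664686474)/469 - 301517 = -301517 + sqrt(25664686474)/469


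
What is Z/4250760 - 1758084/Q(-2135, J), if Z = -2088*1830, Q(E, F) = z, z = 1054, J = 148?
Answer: -31155085500/18667921 ≈ -1668.9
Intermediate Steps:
Q(E, F) = 1054
Z = -3821040
Z/4250760 - 1758084/Q(-2135, J) = -3821040/4250760 - 1758084/1054 = -3821040*1/4250760 - 1758084*1/1054 = -31842/35423 - 879042/527 = -31155085500/18667921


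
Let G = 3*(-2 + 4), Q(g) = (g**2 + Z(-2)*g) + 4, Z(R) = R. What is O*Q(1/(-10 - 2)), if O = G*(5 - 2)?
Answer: 601/8 ≈ 75.125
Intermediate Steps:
Q(g) = 4 + g**2 - 2*g (Q(g) = (g**2 - 2*g) + 4 = 4 + g**2 - 2*g)
G = 6 (G = 3*2 = 6)
O = 18 (O = 6*(5 - 2) = 6*3 = 18)
O*Q(1/(-10 - 2)) = 18*(4 + (1/(-10 - 2))**2 - 2/(-10 - 2)) = 18*(4 + (1/(-12))**2 - 2/(-12)) = 18*(4 + (-1/12)**2 - 2*(-1/12)) = 18*(4 + 1/144 + 1/6) = 18*(601/144) = 601/8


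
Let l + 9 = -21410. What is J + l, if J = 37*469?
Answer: -4066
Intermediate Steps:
l = -21419 (l = -9 - 21410 = -21419)
J = 17353
J + l = 17353 - 21419 = -4066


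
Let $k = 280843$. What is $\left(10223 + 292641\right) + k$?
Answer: $583707$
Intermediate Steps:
$\left(10223 + 292641\right) + k = \left(10223 + 292641\right) + 280843 = 302864 + 280843 = 583707$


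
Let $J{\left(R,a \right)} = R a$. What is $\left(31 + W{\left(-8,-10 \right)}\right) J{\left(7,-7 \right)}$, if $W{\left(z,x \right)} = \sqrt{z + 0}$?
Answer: $-1519 - 98 i \sqrt{2} \approx -1519.0 - 138.59 i$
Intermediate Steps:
$W{\left(z,x \right)} = \sqrt{z}$
$\left(31 + W{\left(-8,-10 \right)}\right) J{\left(7,-7 \right)} = \left(31 + \sqrt{-8}\right) 7 \left(-7\right) = \left(31 + 2 i \sqrt{2}\right) \left(-49\right) = -1519 - 98 i \sqrt{2}$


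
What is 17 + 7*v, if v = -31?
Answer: -200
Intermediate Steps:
17 + 7*v = 17 + 7*(-31) = 17 - 217 = -200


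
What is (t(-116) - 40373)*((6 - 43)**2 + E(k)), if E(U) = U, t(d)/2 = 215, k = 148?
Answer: -60593531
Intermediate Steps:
t(d) = 430 (t(d) = 2*215 = 430)
(t(-116) - 40373)*((6 - 43)**2 + E(k)) = (430 - 40373)*((6 - 43)**2 + 148) = -39943*((-37)**2 + 148) = -39943*(1369 + 148) = -39943*1517 = -60593531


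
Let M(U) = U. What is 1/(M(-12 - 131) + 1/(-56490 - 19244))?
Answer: -75734/10829963 ≈ -0.0069930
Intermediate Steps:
1/(M(-12 - 131) + 1/(-56490 - 19244)) = 1/((-12 - 131) + 1/(-56490 - 19244)) = 1/(-143 + 1/(-75734)) = 1/(-143 - 1/75734) = 1/(-10829963/75734) = -75734/10829963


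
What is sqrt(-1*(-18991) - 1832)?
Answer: sqrt(17159) ≈ 130.99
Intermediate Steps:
sqrt(-1*(-18991) - 1832) = sqrt(18991 - 1832) = sqrt(17159)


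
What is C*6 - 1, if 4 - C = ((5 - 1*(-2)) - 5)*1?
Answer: 11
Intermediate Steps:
C = 2 (C = 4 - ((5 - 1*(-2)) - 5) = 4 - ((5 + 2) - 5) = 4 - (7 - 5) = 4 - 2 = 2)
C*6 - 1 = 2*6 - 1 = 12 - 1 = 11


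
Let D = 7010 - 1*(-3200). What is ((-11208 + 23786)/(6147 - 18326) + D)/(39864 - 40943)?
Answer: -6543948/691639 ≈ -9.4615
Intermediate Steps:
D = 10210 (D = 7010 + 3200 = 10210)
((-11208 + 23786)/(6147 - 18326) + D)/(39864 - 40943) = ((-11208 + 23786)/(6147 - 18326) + 10210)/(39864 - 40943) = (12578/(-12179) + 10210)/(-1079) = (12578*(-1/12179) + 10210)*(-1/1079) = (-662/641 + 10210)*(-1/1079) = (6543948/641)*(-1/1079) = -6543948/691639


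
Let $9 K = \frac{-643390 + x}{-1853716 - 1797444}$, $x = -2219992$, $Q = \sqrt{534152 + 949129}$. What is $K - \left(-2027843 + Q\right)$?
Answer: $\frac{33317908047151}{16430220} - 3 \sqrt{164809} \approx 2.0266 \cdot 10^{6}$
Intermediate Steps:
$Q = 3 \sqrt{164809}$ ($Q = \sqrt{1483281} = 3 \sqrt{164809} \approx 1217.9$)
$K = \frac{1431691}{16430220}$ ($K = \frac{\left(-643390 - 2219992\right) \frac{1}{-1853716 - 1797444}}{9} = \frac{\left(-2863382\right) \frac{1}{-3651160}}{9} = \frac{\left(-2863382\right) \left(- \frac{1}{3651160}\right)}{9} = \frac{1}{9} \cdot \frac{1431691}{1825580} = \frac{1431691}{16430220} \approx 0.087138$)
$K - \left(-2027843 + Q\right) = \frac{1431691}{16430220} - \left(-2027843 + 3 \sqrt{164809}\right) = \frac{1431691}{16430220} + \left(2027843 - 3 \sqrt{164809}\right) = \frac{33317908047151}{16430220} - 3 \sqrt{164809}$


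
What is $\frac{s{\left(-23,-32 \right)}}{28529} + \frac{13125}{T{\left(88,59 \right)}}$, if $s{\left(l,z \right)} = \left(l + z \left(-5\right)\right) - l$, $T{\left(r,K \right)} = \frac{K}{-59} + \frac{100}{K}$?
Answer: $\frac{22092150935}{1169689} \approx 18887.0$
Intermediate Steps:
$T{\left(r,K \right)} = \frac{100}{K} - \frac{K}{59}$ ($T{\left(r,K \right)} = K \left(- \frac{1}{59}\right) + \frac{100}{K} = - \frac{K}{59} + \frac{100}{K} = \frac{100}{K} - \frac{K}{59}$)
$s{\left(l,z \right)} = - 5 z$ ($s{\left(l,z \right)} = \left(l - 5 z\right) - l = - 5 z$)
$\frac{s{\left(-23,-32 \right)}}{28529} + \frac{13125}{T{\left(88,59 \right)}} = \frac{\left(-5\right) \left(-32\right)}{28529} + \frac{13125}{\frac{100}{59} - 1} = 160 \cdot \frac{1}{28529} + \frac{13125}{100 \cdot \frac{1}{59} - 1} = \frac{160}{28529} + \frac{13125}{\frac{100}{59} - 1} = \frac{160}{28529} + \frac{13125}{\frac{41}{59}} = \frac{160}{28529} + 13125 \cdot \frac{59}{41} = \frac{160}{28529} + \frac{774375}{41} = \frac{22092150935}{1169689}$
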